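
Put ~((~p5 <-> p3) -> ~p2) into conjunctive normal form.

(p5 | p3) & (~p3 | ~p5) & p2

~((~p5 <-> p3) -> ~p2)
= ~(~(~p5 <-> p3) | ~p2)   [eliminate ->]
= ~(~((~p5 -> p3) & (p3 -> ~p5)) | ~p2)   [eliminate <->]
= ~(~((~~p5 | p3) & (p3 -> ~p5)) | ~p2)   [eliminate ->]
= ~(~((~~p5 | p3) & (~p3 | ~p5)) | ~p2)   [eliminate ->]
= ~~((~~p5 | p3) & (~p3 | ~p5)) & ~~p2   [De Morgan]
= (~~p5 | p3) & (~p3 | ~p5) & ~~p2   [double negation]
= (p5 | p3) & (~p3 | ~p5) & ~~p2   [double negation]
= (p5 | p3) & (~p3 | ~p5) & p2   [double negation]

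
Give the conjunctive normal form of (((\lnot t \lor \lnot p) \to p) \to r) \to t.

(((\lnot t \lor \lnot p) \to p) \to r) \to t
= \lnot (((\lnot t \lor \lnot p) \to p) \to r) \lor t   [eliminate \to]
= \lnot (\lnot ((\lnot t \lor \lnot p) \to p) \lor r) \lor t   [eliminate \to]
= \lnot (\lnot (\lnot (\lnot t \lor \lnot p) \lor p) \lor r) \lor t   [eliminate \to]
= (\lnot \lnot (\lnot (\lnot t \lor \lnot p) \lor p) \land \lnot r) \lor t   [De Morgan]
= ((\lnot (\lnot t \lor \lnot p) \lor p) \land \lnot r) \lor t   [double negation]
= (((\lnot \lnot t \land \lnot \lnot p) \lor p) \land \lnot r) \lor t   [De Morgan]
= (((t \land \lnot \lnot p) \lor p) \land \lnot r) \lor t   [double negation]
= (((t \land p) \lor p) \land \lnot r) \lor t   [double negation]
= (t \lor p \lor t) \land (p \lor p \lor t) \land (\lnot r \lor t)   [distribute \lor over \land]
= (t \lor p) \land (\lnot r \lor t)   [simplify]

(t \lor p) \land (\lnot r \lor t)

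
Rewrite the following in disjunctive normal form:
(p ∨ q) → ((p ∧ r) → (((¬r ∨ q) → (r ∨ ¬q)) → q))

¬p ∨ ¬r ∨ q

(p ∨ q) → ((p ∧ r) → (((¬r ∨ q) → (r ∨ ¬q)) → q))
≡ ¬(p ∨ q) ∨ ((p ∧ r) → (((¬r ∨ q) → (r ∨ ¬q)) → q))   [eliminate →]
≡ ¬(p ∨ q) ∨ ¬(p ∧ r) ∨ (((¬r ∨ q) → (r ∨ ¬q)) → q)   [eliminate →]
≡ ¬(p ∨ q) ∨ ¬(p ∧ r) ∨ ¬((¬r ∨ q) → (r ∨ ¬q)) ∨ q   [eliminate →]
≡ ¬(p ∨ q) ∨ ¬(p ∧ r) ∨ ¬(¬(¬r ∨ q) ∨ r ∨ ¬q) ∨ q   [eliminate →]
≡ (¬p ∧ ¬q) ∨ ¬(p ∧ r) ∨ ¬(¬(¬r ∨ q) ∨ r ∨ ¬q) ∨ q   [De Morgan]
≡ (¬p ∧ ¬q) ∨ ¬p ∨ ¬r ∨ ¬(¬(¬r ∨ q) ∨ r ∨ ¬q) ∨ q   [De Morgan]
≡ (¬p ∧ ¬q) ∨ ¬p ∨ ¬r ∨ (¬¬(¬r ∨ q) ∧ ¬r ∧ ¬¬q) ∨ q   [De Morgan]
≡ (¬p ∧ ¬q) ∨ ¬p ∨ ¬r ∨ ((¬r ∨ q) ∧ ¬r ∧ ¬¬q) ∨ q   [double negation]
≡ (¬p ∧ ¬q) ∨ ¬p ∨ ¬r ∨ ((¬r ∨ q) ∧ ¬r ∧ q) ∨ q   [double negation]
≡ (¬p ∧ ¬q) ∨ ¬p ∨ ¬r ∨ (¬r ∧ ¬r ∧ q) ∨ (q ∧ ¬r ∧ q) ∨ q   [distribute ∧ over ∨]
≡ ¬p ∨ ¬r ∨ q   [simplify]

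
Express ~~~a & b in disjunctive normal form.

~a & b

~~~a & b
= ~a & b   (double negation)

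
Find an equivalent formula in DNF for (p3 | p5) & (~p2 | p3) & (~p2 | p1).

(p3 & ~p2) | (p3 & p1) | (p5 & ~p2)

(p3 | p5) & (~p2 | p3) & (~p2 | p1)
⇔ (p3 & ~p2 & ~p2) | (p3 & ~p2 & p1) | (p3 & p3 & ~p2) | (p3 & p3 & p1) | (p5 & ~p2 & ~p2) | (p5 & ~p2 & p1) | (p5 & p3 & ~p2) | (p5 & p3 & p1)   (distribute & over |)
⇔ (p3 & ~p2) | (p3 & p1) | (p5 & ~p2)   (simplify)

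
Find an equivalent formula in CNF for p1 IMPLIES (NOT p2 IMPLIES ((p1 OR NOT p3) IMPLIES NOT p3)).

p1 IMPLIES (NOT p2 IMPLIES ((p1 OR NOT p3) IMPLIES NOT p3))
⇔ NOT p1 OR (NOT p2 IMPLIES ((p1 OR NOT p3) IMPLIES NOT p3))   (eliminate IMPLIES)
⇔ NOT p1 OR NOT NOT p2 OR ((p1 OR NOT p3) IMPLIES NOT p3)   (eliminate IMPLIES)
⇔ NOT p1 OR NOT NOT p2 OR NOT (p1 OR NOT p3) OR NOT p3   (eliminate IMPLIES)
⇔ NOT p1 OR p2 OR NOT (p1 OR NOT p3) OR NOT p3   (double negation)
⇔ NOT p1 OR p2 OR (NOT p1 AND NOT NOT p3) OR NOT p3   (De Morgan)
⇔ NOT p1 OR p2 OR (NOT p1 AND p3) OR NOT p3   (double negation)
⇔ (NOT p1 OR p2 OR NOT p1 OR NOT p3) AND (NOT p1 OR p2 OR p3 OR NOT p3)   (distribute OR over AND)
⇔ NOT p1 OR p2 OR NOT p3   (simplify)

NOT p1 OR p2 OR NOT p3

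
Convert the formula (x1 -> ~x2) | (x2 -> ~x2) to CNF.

~x1 | ~x2

(x1 -> ~x2) | (x2 -> ~x2)
= ~x1 | ~x2 | (x2 -> ~x2)   — eliminate ->
= ~x1 | ~x2 | ~x2 | ~x2   — eliminate ->
= ~x1 | ~x2   — simplify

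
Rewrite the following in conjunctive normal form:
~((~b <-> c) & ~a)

(~b | c | a) & (~c | b | a)

~((~b <-> c) & ~a)
≡ ~((~b -> c) & (c -> ~b) & ~a)   — eliminate <->
≡ ~((~~b | c) & (c -> ~b) & ~a)   — eliminate ->
≡ ~((~~b | c) & (~c | ~b) & ~a)   — eliminate ->
≡ ~(~~b | c) | ~(~c | ~b) | ~~a   — De Morgan
≡ (~~~b & ~c) | ~(~c | ~b) | ~~a   — De Morgan
≡ (~b & ~c) | ~(~c | ~b) | ~~a   — double negation
≡ (~b & ~c) | (~~c & ~~b) | ~~a   — De Morgan
≡ (~b & ~c) | (c & ~~b) | ~~a   — double negation
≡ (~b & ~c) | (c & b) | ~~a   — double negation
≡ (~b & ~c) | (c & b) | a   — double negation
≡ (~b | c | a) & (~b | b | a) & (~c | c | a) & (~c | b | a)   — distribute | over &
≡ (~b | c | a) & (~c | b | a)   — simplify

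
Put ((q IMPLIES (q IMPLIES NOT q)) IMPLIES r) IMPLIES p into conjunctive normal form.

((q IMPLIES (q IMPLIES NOT q)) IMPLIES r) IMPLIES p
= NOT ((q IMPLIES (q IMPLIES NOT q)) IMPLIES r) OR p   (eliminate IMPLIES)
= NOT (NOT (q IMPLIES (q IMPLIES NOT q)) OR r) OR p   (eliminate IMPLIES)
= NOT (NOT (NOT q OR (q IMPLIES NOT q)) OR r) OR p   (eliminate IMPLIES)
= NOT (NOT (NOT q OR NOT q OR NOT q) OR r) OR p   (eliminate IMPLIES)
= (NOT NOT (NOT q OR NOT q OR NOT q) AND NOT r) OR p   (De Morgan)
= ((NOT q OR NOT q OR NOT q) AND NOT r) OR p   (double negation)
= (NOT q OR NOT q OR NOT q OR p) AND (NOT r OR p)   (distribute OR over AND)
= (NOT q OR p) AND (NOT r OR p)   (simplify)

(NOT q OR p) AND (NOT r OR p)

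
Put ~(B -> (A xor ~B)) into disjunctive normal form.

B & ~A

~(B -> (A xor ~B))
⇔ ~(~B | (A xor ~B))   [eliminate ->]
⇔ ~(~B | (A & ~~B) | (~A & ~B))   [expand xor]
⇔ ~~B & ~(A & ~~B) & ~(~A & ~B)   [De Morgan]
⇔ B & ~(A & ~~B) & ~(~A & ~B)   [double negation]
⇔ B & (~A | ~~~B) & ~(~A & ~B)   [De Morgan]
⇔ B & (~A | ~B) & ~(~A & ~B)   [double negation]
⇔ B & (~A | ~B) & (~~A | ~~B)   [De Morgan]
⇔ B & (~A | ~B) & (A | ~~B)   [double negation]
⇔ B & (~A | ~B) & (A | B)   [double negation]
⇔ (B & ~A & A) | (B & ~A & B) | (B & ~B & A) | (B & ~B & B)   [distribute & over |]
⇔ B & ~A   [simplify]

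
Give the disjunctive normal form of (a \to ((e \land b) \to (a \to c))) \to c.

(a \to ((e \land b) \to (a \to c))) \to c
⇔ \lnot (a \to ((e \land b) \to (a \to c))) \lor c   [eliminate \to]
⇔ \lnot (\lnot a \lor ((e \land b) \to (a \to c))) \lor c   [eliminate \to]
⇔ \lnot (\lnot a \lor \lnot (e \land b) \lor (a \to c)) \lor c   [eliminate \to]
⇔ \lnot (\lnot a \lor \lnot (e \land b) \lor \lnot a \lor c) \lor c   [eliminate \to]
⇔ (\lnot \lnot a \land \lnot \lnot (e \land b) \land \lnot \lnot a \land \lnot c) \lor c   [De Morgan]
⇔ (a \land \lnot \lnot (e \land b) \land \lnot \lnot a \land \lnot c) \lor c   [double negation]
⇔ (a \land e \land b \land \lnot \lnot a \land \lnot c) \lor c   [double negation]
⇔ (a \land e \land b \land a \land \lnot c) \lor c   [double negation]
⇔ (a \land e \land b \land \lnot c) \lor c   [simplify]

(a \land e \land b \land \lnot c) \lor c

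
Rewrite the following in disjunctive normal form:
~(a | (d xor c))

~(a | (d xor c))
⇔ ~(a | (d & ~c) | (~d & c))   [expand xor]
⇔ ~a & ~(d & ~c) & ~(~d & c)   [De Morgan]
⇔ ~a & (~d | ~~c) & ~(~d & c)   [De Morgan]
⇔ ~a & (~d | c) & ~(~d & c)   [double negation]
⇔ ~a & (~d | c) & (~~d | ~c)   [De Morgan]
⇔ ~a & (~d | c) & (d | ~c)   [double negation]
⇔ (~a & ~d & d) | (~a & ~d & ~c) | (~a & c & d) | (~a & c & ~c)   [distribute & over |]
⇔ (~a & ~d & ~c) | (~a & c & d)   [simplify]

(~a & ~d & ~c) | (~a & c & d)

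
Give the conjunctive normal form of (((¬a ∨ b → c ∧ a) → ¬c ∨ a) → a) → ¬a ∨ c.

¬a ∨ c

(((¬a ∨ b → c ∧ a) → ¬c ∨ a) → a) → ¬a ∨ c
≡ ¬(((¬a ∨ b → c ∧ a) → ¬c ∨ a) → a) ∨ ¬a ∨ c   (eliminate →)
≡ ¬(¬((¬a ∨ b → c ∧ a) → ¬c ∨ a) ∨ a) ∨ ¬a ∨ c   (eliminate →)
≡ ¬(¬(¬(¬a ∨ b → c ∧ a) ∨ ¬c ∨ a) ∨ a) ∨ ¬a ∨ c   (eliminate →)
≡ ¬(¬(¬(¬(¬a ∨ b) ∨ c ∧ a) ∨ ¬c ∨ a) ∨ a) ∨ ¬a ∨ c   (eliminate →)
≡ ¬¬(¬(¬(¬a ∨ b) ∨ c ∧ a) ∨ ¬c ∨ a) ∧ ¬a ∨ ¬a ∨ c   (De Morgan)
≡ (¬(¬(¬a ∨ b) ∨ c ∧ a) ∨ ¬c ∨ a) ∧ ¬a ∨ ¬a ∨ c   (double negation)
≡ (¬¬(¬a ∨ b) ∧ ¬(c ∧ a) ∨ ¬c ∨ a) ∧ ¬a ∨ ¬a ∨ c   (De Morgan)
≡ ((¬a ∨ b) ∧ ¬(c ∧ a) ∨ ¬c ∨ a) ∧ ¬a ∨ ¬a ∨ c   (double negation)
≡ ((¬a ∨ b) ∧ (¬c ∨ ¬a) ∨ ¬c ∨ a) ∧ ¬a ∨ ¬a ∨ c   (De Morgan)
≡ (¬a ∨ b ∨ ¬c ∨ a ∨ ¬a ∨ c) ∧ (¬c ∨ ¬a ∨ ¬c ∨ a ∨ ¬a ∨ c) ∧ (¬a ∨ ¬a ∨ c)   (distribute ∨ over ∧)
≡ ¬a ∨ c   (simplify)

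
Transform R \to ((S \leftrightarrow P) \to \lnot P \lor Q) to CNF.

R \to ((S \leftrightarrow P) \to \lnot P \lor Q)
≡ \lnot R \lor ((S \leftrightarrow P) \to \lnot P \lor Q)   [eliminate \to]
≡ \lnot R \lor \lnot (S \leftrightarrow P) \lor \lnot P \lor Q   [eliminate \to]
≡ \lnot R \lor \lnot ((S \to P) \land (P \to S)) \lor \lnot P \lor Q   [eliminate \leftrightarrow]
≡ \lnot R \lor \lnot ((\lnot S \lor P) \land (P \to S)) \lor \lnot P \lor Q   [eliminate \to]
≡ \lnot R \lor \lnot ((\lnot S \lor P) \land (\lnot P \lor S)) \lor \lnot P \lor Q   [eliminate \to]
≡ \lnot R \lor \lnot (\lnot S \lor P) \lor \lnot (\lnot P \lor S) \lor \lnot P \lor Q   [De Morgan]
≡ \lnot R \lor \lnot \lnot S \land \lnot P \lor \lnot (\lnot P \lor S) \lor \lnot P \lor Q   [De Morgan]
≡ \lnot R \lor S \land \lnot P \lor \lnot (\lnot P \lor S) \lor \lnot P \lor Q   [double negation]
≡ \lnot R \lor S \land \lnot P \lor \lnot \lnot P \land \lnot S \lor \lnot P \lor Q   [De Morgan]
≡ \lnot R \lor S \land \lnot P \lor P \land \lnot S \lor \lnot P \lor Q   [double negation]
≡ (\lnot R \lor S \lor P \lor \lnot P \lor Q) \land (\lnot R \lor S \lor \lnot S \lor \lnot P \lor Q) \land (\lnot R \lor \lnot P \lor P \lor \lnot P \lor Q) \land (\lnot R \lor \lnot P \lor \lnot S \lor \lnot P \lor Q)   [distribute \lor over \land]
≡ \lnot R \lor \lnot P \lor \lnot S \lor Q   [simplify]

\lnot R \lor \lnot P \lor \lnot S \lor Q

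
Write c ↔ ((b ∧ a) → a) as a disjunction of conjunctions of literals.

(¬b ∧ c) ∨ (¬a ∧ c) ∨ (a ∧ c)

c ↔ ((b ∧ a) → a)
= (c → ((b ∧ a) → a)) ∧ (((b ∧ a) → a) → c)   (eliminate ↔)
= (¬c ∨ ((b ∧ a) → a)) ∧ (((b ∧ a) → a) → c)   (eliminate →)
= (¬c ∨ ¬(b ∧ a) ∨ a) ∧ (((b ∧ a) → a) → c)   (eliminate →)
= (¬c ∨ ¬(b ∧ a) ∨ a) ∧ (¬((b ∧ a) → a) ∨ c)   (eliminate →)
= (¬c ∨ ¬(b ∧ a) ∨ a) ∧ (¬(¬(b ∧ a) ∨ a) ∨ c)   (eliminate →)
= (¬c ∨ ¬b ∨ ¬a ∨ a) ∧ (¬(¬(b ∧ a) ∨ a) ∨ c)   (De Morgan)
= (¬c ∨ ¬b ∨ ¬a ∨ a) ∧ ((¬¬(b ∧ a) ∧ ¬a) ∨ c)   (De Morgan)
= (¬c ∨ ¬b ∨ ¬a ∨ a) ∧ ((b ∧ a ∧ ¬a) ∨ c)   (double negation)
= (¬c ∧ b ∧ a ∧ ¬a) ∨ (¬c ∧ c) ∨ (¬b ∧ b ∧ a ∧ ¬a) ∨ (¬b ∧ c) ∨ (¬a ∧ b ∧ a ∧ ¬a) ∨ (¬a ∧ c) ∨ (a ∧ b ∧ a ∧ ¬a) ∨ (a ∧ c)   (distribute ∧ over ∨)
= (¬b ∧ c) ∨ (¬a ∧ c) ∨ (a ∧ c)   (simplify)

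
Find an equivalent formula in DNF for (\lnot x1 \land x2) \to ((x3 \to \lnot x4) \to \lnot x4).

x1 \lor \lnot x2 \lor (x3 \land x4) \lor \lnot x4

(\lnot x1 \land x2) \to ((x3 \to \lnot x4) \to \lnot x4)
⇔ \lnot (\lnot x1 \land x2) \lor ((x3 \to \lnot x4) \to \lnot x4)   [eliminate \to]
⇔ \lnot (\lnot x1 \land x2) \lor \lnot (x3 \to \lnot x4) \lor \lnot x4   [eliminate \to]
⇔ \lnot (\lnot x1 \land x2) \lor \lnot (\lnot x3 \lor \lnot x4) \lor \lnot x4   [eliminate \to]
⇔ \lnot \lnot x1 \lor \lnot x2 \lor \lnot (\lnot x3 \lor \lnot x4) \lor \lnot x4   [De Morgan]
⇔ x1 \lor \lnot x2 \lor \lnot (\lnot x3 \lor \lnot x4) \lor \lnot x4   [double negation]
⇔ x1 \lor \lnot x2 \lor (\lnot \lnot x3 \land \lnot \lnot x4) \lor \lnot x4   [De Morgan]
⇔ x1 \lor \lnot x2 \lor (x3 \land \lnot \lnot x4) \lor \lnot x4   [double negation]
⇔ x1 \lor \lnot x2 \lor (x3 \land x4) \lor \lnot x4   [double negation]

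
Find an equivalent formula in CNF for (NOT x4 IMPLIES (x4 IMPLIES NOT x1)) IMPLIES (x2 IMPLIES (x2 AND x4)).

(NOT x4 IMPLIES (x4 IMPLIES NOT x1)) IMPLIES (x2 IMPLIES (x2 AND x4))
≡ NOT (NOT x4 IMPLIES (x4 IMPLIES NOT x1)) OR (x2 IMPLIES (x2 AND x4))   (eliminate IMPLIES)
≡ NOT (NOT NOT x4 OR (x4 IMPLIES NOT x1)) OR (x2 IMPLIES (x2 AND x4))   (eliminate IMPLIES)
≡ NOT (NOT NOT x4 OR NOT x4 OR NOT x1) OR (x2 IMPLIES (x2 AND x4))   (eliminate IMPLIES)
≡ NOT (NOT NOT x4 OR NOT x4 OR NOT x1) OR NOT x2 OR (x2 AND x4)   (eliminate IMPLIES)
≡ (NOT NOT NOT x4 AND NOT NOT x4 AND NOT NOT x1) OR NOT x2 OR (x2 AND x4)   (De Morgan)
≡ (NOT x4 AND NOT NOT x4 AND NOT NOT x1) OR NOT x2 OR (x2 AND x4)   (double negation)
≡ (NOT x4 AND x4 AND NOT NOT x1) OR NOT x2 OR (x2 AND x4)   (double negation)
≡ (NOT x4 AND x4 AND x1) OR NOT x2 OR (x2 AND x4)   (double negation)
≡ (NOT x4 OR NOT x2 OR x2) AND (NOT x4 OR NOT x2 OR x4) AND (x4 OR NOT x2 OR x2) AND (x4 OR NOT x2 OR x4) AND (x1 OR NOT x2 OR x2) AND (x1 OR NOT x2 OR x4)   (distribute OR over AND)
≡ x4 OR NOT x2   (simplify)

x4 OR NOT x2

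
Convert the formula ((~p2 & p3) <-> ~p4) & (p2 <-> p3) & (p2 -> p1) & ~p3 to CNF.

((~p2 & p3) <-> ~p4) & (p2 <-> p3) & (p2 -> p1) & ~p3
≡ ((~p2 & p3) -> ~p4) & (~p4 -> (~p2 & p3)) & (p2 <-> p3) & (p2 -> p1) & ~p3   [eliminate <->]
≡ (~(~p2 & p3) | ~p4) & (~p4 -> (~p2 & p3)) & (p2 <-> p3) & (p2 -> p1) & ~p3   [eliminate ->]
≡ (~(~p2 & p3) | ~p4) & (~~p4 | (~p2 & p3)) & (p2 <-> p3) & (p2 -> p1) & ~p3   [eliminate ->]
≡ (~(~p2 & p3) | ~p4) & (~~p4 | (~p2 & p3)) & (p2 -> p3) & (p3 -> p2) & (p2 -> p1) & ~p3   [eliminate <->]
≡ (~(~p2 & p3) | ~p4) & (~~p4 | (~p2 & p3)) & (~p2 | p3) & (p3 -> p2) & (p2 -> p1) & ~p3   [eliminate ->]
≡ (~(~p2 & p3) | ~p4) & (~~p4 | (~p2 & p3)) & (~p2 | p3) & (~p3 | p2) & (p2 -> p1) & ~p3   [eliminate ->]
≡ (~(~p2 & p3) | ~p4) & (~~p4 | (~p2 & p3)) & (~p2 | p3) & (~p3 | p2) & (~p2 | p1) & ~p3   [eliminate ->]
≡ (~~p2 | ~p3 | ~p4) & (~~p4 | (~p2 & p3)) & (~p2 | p3) & (~p3 | p2) & (~p2 | p1) & ~p3   [De Morgan]
≡ (p2 | ~p3 | ~p4) & (~~p4 | (~p2 & p3)) & (~p2 | p3) & (~p3 | p2) & (~p2 | p1) & ~p3   [double negation]
≡ (p2 | ~p3 | ~p4) & (p4 | (~p2 & p3)) & (~p2 | p3) & (~p3 | p2) & (~p2 | p1) & ~p3   [double negation]
≡ (p2 | ~p3 | ~p4) & (p4 | ~p2) & (p4 | p3) & (~p2 | p3) & (~p3 | p2) & (~p2 | p1) & ~p3   [distribute | over &]
≡ (p4 | ~p2) & (p4 | p3) & (~p2 | p3) & (~p2 | p1) & ~p3   [simplify]

(p4 | ~p2) & (p4 | p3) & (~p2 | p3) & (~p2 | p1) & ~p3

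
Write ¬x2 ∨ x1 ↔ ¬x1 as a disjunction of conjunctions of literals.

¬x2 ∨ x1 ↔ ¬x1
⇔ (¬x2 ∨ x1 → ¬x1) ∧ (¬x1 → ¬x2 ∨ x1)   [eliminate ↔]
⇔ (¬(¬x2 ∨ x1) ∨ ¬x1) ∧ (¬x1 → ¬x2 ∨ x1)   [eliminate →]
⇔ (¬(¬x2 ∨ x1) ∨ ¬x1) ∧ (¬¬x1 ∨ ¬x2 ∨ x1)   [eliminate →]
⇔ (¬¬x2 ∧ ¬x1 ∨ ¬x1) ∧ (¬¬x1 ∨ ¬x2 ∨ x1)   [De Morgan]
⇔ (x2 ∧ ¬x1 ∨ ¬x1) ∧ (¬¬x1 ∨ ¬x2 ∨ x1)   [double negation]
⇔ (x2 ∧ ¬x1 ∨ ¬x1) ∧ (x1 ∨ ¬x2 ∨ x1)   [double negation]
⇔ x2 ∧ ¬x1 ∧ x1 ∨ x2 ∧ ¬x1 ∧ ¬x2 ∨ x2 ∧ ¬x1 ∧ x1 ∨ ¬x1 ∧ x1 ∨ ¬x1 ∧ ¬x2 ∨ ¬x1 ∧ x1   [distribute ∧ over ∨]
⇔ ¬x1 ∧ ¬x2   [simplify]

¬x1 ∧ ¬x2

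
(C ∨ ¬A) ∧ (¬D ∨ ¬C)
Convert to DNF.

(C ∨ ¬A) ∧ (¬D ∨ ¬C)
≡ (C ∧ ¬D) ∨ (C ∧ ¬C) ∨ (¬A ∧ ¬D) ∨ (¬A ∧ ¬C)   — distribute ∧ over ∨
≡ (C ∧ ¬D) ∨ (¬A ∧ ¬D) ∨ (¬A ∧ ¬C)   — simplify

(C ∧ ¬D) ∨ (¬A ∧ ¬D) ∨ (¬A ∧ ¬C)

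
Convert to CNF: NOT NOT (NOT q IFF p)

NOT NOT (NOT q IFF p)
⇔ NOT NOT ((NOT q IMPLIES p) AND (p IMPLIES NOT q))   — eliminate IFF
⇔ NOT NOT ((NOT NOT q OR p) AND (p IMPLIES NOT q))   — eliminate IMPLIES
⇔ NOT NOT ((NOT NOT q OR p) AND (NOT p OR NOT q))   — eliminate IMPLIES
⇔ (NOT NOT q OR p) AND (NOT p OR NOT q)   — double negation
⇔ (q OR p) AND (NOT p OR NOT q)   — double negation

(q OR p) AND (NOT p OR NOT q)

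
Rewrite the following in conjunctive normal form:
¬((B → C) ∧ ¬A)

(B ∨ A) ∧ (¬C ∨ A)

¬((B → C) ∧ ¬A)
≡ ¬((¬B ∨ C) ∧ ¬A)   [eliminate →]
≡ ¬(¬B ∨ C) ∨ ¬¬A   [De Morgan]
≡ (¬¬B ∧ ¬C) ∨ ¬¬A   [De Morgan]
≡ (B ∧ ¬C) ∨ ¬¬A   [double negation]
≡ (B ∧ ¬C) ∨ A   [double negation]
≡ (B ∨ A) ∧ (¬C ∨ A)   [distribute ∨ over ∧]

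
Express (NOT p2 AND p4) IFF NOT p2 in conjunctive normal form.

(NOT p2 AND p4) IFF NOT p2
≡ ((NOT p2 AND p4) IMPLIES NOT p2) AND (NOT p2 IMPLIES (NOT p2 AND p4))   [eliminate IFF]
≡ (NOT (NOT p2 AND p4) OR NOT p2) AND (NOT p2 IMPLIES (NOT p2 AND p4))   [eliminate IMPLIES]
≡ (NOT (NOT p2 AND p4) OR NOT p2) AND (NOT NOT p2 OR (NOT p2 AND p4))   [eliminate IMPLIES]
≡ (NOT NOT p2 OR NOT p4 OR NOT p2) AND (NOT NOT p2 OR (NOT p2 AND p4))   [De Morgan]
≡ (p2 OR NOT p4 OR NOT p2) AND (NOT NOT p2 OR (NOT p2 AND p4))   [double negation]
≡ (p2 OR NOT p4 OR NOT p2) AND (p2 OR (NOT p2 AND p4))   [double negation]
≡ (p2 OR NOT p4 OR NOT p2) AND (p2 OR NOT p2) AND (p2 OR p4)   [distribute OR over AND]
≡ p2 OR p4   [simplify]

p2 OR p4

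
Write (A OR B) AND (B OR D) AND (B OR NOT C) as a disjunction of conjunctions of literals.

(A OR B) AND (B OR D) AND (B OR NOT C)
≡ (A AND B AND B) OR (A AND B AND NOT C) OR (A AND D AND B) OR (A AND D AND NOT C) OR (B AND B AND B) OR (B AND B AND NOT C) OR (B AND D AND B) OR (B AND D AND NOT C)   [distribute AND over OR]
≡ (A AND D AND NOT C) OR B   [simplify]

(A AND D AND NOT C) OR B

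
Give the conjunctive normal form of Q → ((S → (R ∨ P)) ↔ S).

(¬Q ∨ S) ∧ (¬Q ∨ ¬S ∨ R ∨ P)

Q → ((S → (R ∨ P)) ↔ S)
≡ ¬Q ∨ ((S → (R ∨ P)) ↔ S)   — eliminate →
≡ ¬Q ∨ (((S → (R ∨ P)) → S) ∧ (S → (S → (R ∨ P))))   — eliminate ↔
≡ ¬Q ∨ ((¬(S → (R ∨ P)) ∨ S) ∧ (S → (S → (R ∨ P))))   — eliminate →
≡ ¬Q ∨ ((¬(¬S ∨ R ∨ P) ∨ S) ∧ (S → (S → (R ∨ P))))   — eliminate →
≡ ¬Q ∨ ((¬(¬S ∨ R ∨ P) ∨ S) ∧ (¬S ∨ (S → (R ∨ P))))   — eliminate →
≡ ¬Q ∨ ((¬(¬S ∨ R ∨ P) ∨ S) ∧ (¬S ∨ ¬S ∨ R ∨ P))   — eliminate →
≡ ¬Q ∨ (((¬¬S ∧ ¬R ∧ ¬P) ∨ S) ∧ (¬S ∨ ¬S ∨ R ∨ P))   — De Morgan
≡ ¬Q ∨ (((S ∧ ¬R ∧ ¬P) ∨ S) ∧ (¬S ∨ ¬S ∨ R ∨ P))   — double negation
≡ (¬Q ∨ S ∨ S) ∧ (¬Q ∨ ¬R ∨ S) ∧ (¬Q ∨ ¬P ∨ S) ∧ (¬Q ∨ ¬S ∨ ¬S ∨ R ∨ P)   — distribute ∨ over ∧
≡ (¬Q ∨ S) ∧ (¬Q ∨ ¬S ∨ R ∨ P)   — simplify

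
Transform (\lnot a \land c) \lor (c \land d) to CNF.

(\lnot a \land c) \lor (c \land d)
⇔ (\lnot a \lor c) \land (\lnot a \lor d) \land (c \lor c) \land (c \lor d)   [distribute \lor over \land]
⇔ (\lnot a \lor d) \land c   [simplify]

(\lnot a \lor d) \land c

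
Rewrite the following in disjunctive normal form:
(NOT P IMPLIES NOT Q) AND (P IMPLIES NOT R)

(NOT P IMPLIES NOT Q) AND (P IMPLIES NOT R)
⇔ (NOT NOT P OR NOT Q) AND (P IMPLIES NOT R)   [eliminate IMPLIES]
⇔ (NOT NOT P OR NOT Q) AND (NOT P OR NOT R)   [eliminate IMPLIES]
⇔ (P OR NOT Q) AND (NOT P OR NOT R)   [double negation]
⇔ (P AND NOT P) OR (P AND NOT R) OR (NOT Q AND NOT P) OR (NOT Q AND NOT R)   [distribute AND over OR]
⇔ (P AND NOT R) OR (NOT Q AND NOT P) OR (NOT Q AND NOT R)   [simplify]

(P AND NOT R) OR (NOT Q AND NOT P) OR (NOT Q AND NOT R)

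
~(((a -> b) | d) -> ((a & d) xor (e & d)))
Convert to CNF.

(~a | b | d) & (~a | ~d | e) & (~e | ~d | a)

~(((a -> b) | d) -> ((a & d) xor (e & d)))
≡ ~(~((a -> b) | d) | ((a & d) xor (e & d)))
≡ ~(~(~a | b | d) | ((a & d) xor (e & d)))
≡ ~(~(~a | b | d) | (((a & d) | (e & d)) & ~(a & d & e & d)))
≡ ~~(~a | b | d) & ~(((a & d) | (e & d)) & ~(a & d & e & d))
≡ (~a | b | d) & ~(((a & d) | (e & d)) & ~(a & d & e & d))
≡ (~a | b | d) & (~((a & d) | (e & d)) | ~~(a & d & e & d))
≡ (~a | b | d) & ((~(a & d) & ~(e & d)) | ~~(a & d & e & d))
≡ (~a | b | d) & (((~a | ~d) & ~(e & d)) | ~~(a & d & e & d))
≡ (~a | b | d) & (((~a | ~d) & (~e | ~d)) | ~~(a & d & e & d))
≡ (~a | b | d) & (((~a | ~d) & (~e | ~d)) | (a & d & e & d))
≡ (~a | b | d) & (~a | ~d | a) & (~a | ~d | d) & (~a | ~d | e) & (~a | ~d | d) & (~e | ~d | a) & (~e | ~d | d) & (~e | ~d | e) & (~e | ~d | d)
≡ (~a | b | d) & (~a | ~d | e) & (~e | ~d | a)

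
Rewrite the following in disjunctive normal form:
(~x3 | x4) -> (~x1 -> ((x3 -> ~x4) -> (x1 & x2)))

(~x3 | x4) -> (~x1 -> ((x3 -> ~x4) -> (x1 & x2)))
≡ ~(~x3 | x4) | (~x1 -> ((x3 -> ~x4) -> (x1 & x2)))   [eliminate ->]
≡ ~(~x3 | x4) | ~~x1 | ((x3 -> ~x4) -> (x1 & x2))   [eliminate ->]
≡ ~(~x3 | x4) | ~~x1 | ~(x3 -> ~x4) | (x1 & x2)   [eliminate ->]
≡ ~(~x3 | x4) | ~~x1 | ~(~x3 | ~x4) | (x1 & x2)   [eliminate ->]
≡ (~~x3 & ~x4) | ~~x1 | ~(~x3 | ~x4) | (x1 & x2)   [De Morgan]
≡ (x3 & ~x4) | ~~x1 | ~(~x3 | ~x4) | (x1 & x2)   [double negation]
≡ (x3 & ~x4) | x1 | ~(~x3 | ~x4) | (x1 & x2)   [double negation]
≡ (x3 & ~x4) | x1 | (~~x3 & ~~x4) | (x1 & x2)   [De Morgan]
≡ (x3 & ~x4) | x1 | (x3 & ~~x4) | (x1 & x2)   [double negation]
≡ (x3 & ~x4) | x1 | (x3 & x4) | (x1 & x2)   [double negation]
≡ (x3 & ~x4) | x1 | (x3 & x4)   [simplify]

(x3 & ~x4) | x1 | (x3 & x4)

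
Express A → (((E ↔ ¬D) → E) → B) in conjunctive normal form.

(¬A ∨ D ∨ E ∨ B) ∧ (¬A ∨ ¬E ∨ B)

A → (((E ↔ ¬D) → E) → B)
= ¬A ∨ (((E ↔ ¬D) → E) → B)   [eliminate →]
= ¬A ∨ ¬((E ↔ ¬D) → E) ∨ B   [eliminate →]
= ¬A ∨ ¬(¬(E ↔ ¬D) ∨ E) ∨ B   [eliminate →]
= ¬A ∨ ¬(¬((E → ¬D) ∧ (¬D → E)) ∨ E) ∨ B   [eliminate ↔]
= ¬A ∨ ¬(¬((¬E ∨ ¬D) ∧ (¬D → E)) ∨ E) ∨ B   [eliminate →]
= ¬A ∨ ¬(¬((¬E ∨ ¬D) ∧ (¬¬D ∨ E)) ∨ E) ∨ B   [eliminate →]
= ¬A ∨ (¬¬((¬E ∨ ¬D) ∧ (¬¬D ∨ E)) ∧ ¬E) ∨ B   [De Morgan]
= ¬A ∨ ((¬E ∨ ¬D) ∧ (¬¬D ∨ E) ∧ ¬E) ∨ B   [double negation]
= ¬A ∨ ((¬E ∨ ¬D) ∧ (D ∨ E) ∧ ¬E) ∨ B   [double negation]
= (¬A ∨ ¬E ∨ ¬D ∨ B) ∧ (¬A ∨ D ∨ E ∨ B) ∧ (¬A ∨ ¬E ∨ B)   [distribute ∨ over ∧]
= (¬A ∨ D ∨ E ∨ B) ∧ (¬A ∨ ¬E ∨ B)   [simplify]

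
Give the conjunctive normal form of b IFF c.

b IFF c
= (b IMPLIES c) AND (c IMPLIES b)   — eliminate IFF
= (NOT b OR c) AND (c IMPLIES b)   — eliminate IMPLIES
= (NOT b OR c) AND (NOT c OR b)   — eliminate IMPLIES

(NOT b OR c) AND (NOT c OR b)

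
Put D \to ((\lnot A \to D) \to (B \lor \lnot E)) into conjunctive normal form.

\lnot D \lor B \lor \lnot E

D \to ((\lnot A \to D) \to (B \lor \lnot E))
= \lnot D \lor ((\lnot A \to D) \to (B \lor \lnot E))   [eliminate \to]
= \lnot D \lor \lnot (\lnot A \to D) \lor B \lor \lnot E   [eliminate \to]
= \lnot D \lor \lnot (\lnot \lnot A \lor D) \lor B \lor \lnot E   [eliminate \to]
= \lnot D \lor (\lnot \lnot \lnot A \land \lnot D) \lor B \lor \lnot E   [De Morgan]
= \lnot D \lor (\lnot A \land \lnot D) \lor B \lor \lnot E   [double negation]
= (\lnot D \lor \lnot A \lor B \lor \lnot E) \land (\lnot D \lor \lnot D \lor B \lor \lnot E)   [distribute \lor over \land]
= \lnot D \lor B \lor \lnot E   [simplify]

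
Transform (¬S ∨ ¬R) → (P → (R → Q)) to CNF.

(¬S ∨ ¬R) → (P → (R → Q))
≡ ¬(¬S ∨ ¬R) ∨ (P → (R → Q))
≡ ¬(¬S ∨ ¬R) ∨ ¬P ∨ (R → Q)
≡ ¬(¬S ∨ ¬R) ∨ ¬P ∨ ¬R ∨ Q
≡ (¬¬S ∧ ¬¬R) ∨ ¬P ∨ ¬R ∨ Q
≡ (S ∧ ¬¬R) ∨ ¬P ∨ ¬R ∨ Q
≡ (S ∧ R) ∨ ¬P ∨ ¬R ∨ Q
≡ (S ∨ ¬P ∨ ¬R ∨ Q) ∧ (R ∨ ¬P ∨ ¬R ∨ Q)
≡ S ∨ ¬P ∨ ¬R ∨ Q

S ∨ ¬P ∨ ¬R ∨ Q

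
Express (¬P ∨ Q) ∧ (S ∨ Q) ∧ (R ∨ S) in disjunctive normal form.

(¬P ∨ Q) ∧ (S ∨ Q) ∧ (R ∨ S)
= (¬P ∧ S ∧ R) ∨ (¬P ∧ S ∧ S) ∨ (¬P ∧ Q ∧ R) ∨ (¬P ∧ Q ∧ S) ∨ (Q ∧ S ∧ R) ∨ (Q ∧ S ∧ S) ∨ (Q ∧ Q ∧ R) ∨ (Q ∧ Q ∧ S)   [distribute ∧ over ∨]
= (¬P ∧ S) ∨ (Q ∧ S) ∨ (Q ∧ R)   [simplify]

(¬P ∧ S) ∨ (Q ∧ S) ∨ (Q ∧ R)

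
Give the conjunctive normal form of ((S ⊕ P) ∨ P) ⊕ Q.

((S ⊕ P) ∨ P) ⊕ Q
= ((S ⊕ P) ∨ P ∨ Q) ∧ ¬(((S ⊕ P) ∨ P) ∧ Q)   (expand ⊕)
= (((S ∨ P) ∧ ¬(S ∧ P)) ∨ P ∨ Q) ∧ ¬(((S ⊕ P) ∨ P) ∧ Q)   (expand ⊕)
= (((S ∨ P) ∧ ¬(S ∧ P)) ∨ P ∨ Q) ∧ ¬((((S ∨ P) ∧ ¬(S ∧ P)) ∨ P) ∧ Q)   (expand ⊕)
= (((S ∨ P) ∧ (¬S ∨ ¬P)) ∨ P ∨ Q) ∧ ¬((((S ∨ P) ∧ ¬(S ∧ P)) ∨ P) ∧ Q)   (De Morgan)
= (((S ∨ P) ∧ (¬S ∨ ¬P)) ∨ P ∨ Q) ∧ (¬(((S ∨ P) ∧ ¬(S ∧ P)) ∨ P) ∨ ¬Q)   (De Morgan)
= (((S ∨ P) ∧ (¬S ∨ ¬P)) ∨ P ∨ Q) ∧ ((¬((S ∨ P) ∧ ¬(S ∧ P)) ∧ ¬P) ∨ ¬Q)   (De Morgan)
= (((S ∨ P) ∧ (¬S ∨ ¬P)) ∨ P ∨ Q) ∧ (((¬(S ∨ P) ∨ ¬¬(S ∧ P)) ∧ ¬P) ∨ ¬Q)   (De Morgan)
= (((S ∨ P) ∧ (¬S ∨ ¬P)) ∨ P ∨ Q) ∧ ((((¬S ∧ ¬P) ∨ ¬¬(S ∧ P)) ∧ ¬P) ∨ ¬Q)   (De Morgan)
= (((S ∨ P) ∧ (¬S ∨ ¬P)) ∨ P ∨ Q) ∧ ((((¬S ∧ ¬P) ∨ (S ∧ P)) ∧ ¬P) ∨ ¬Q)   (double negation)
= (S ∨ P ∨ P ∨ Q) ∧ (¬S ∨ ¬P ∨ P ∨ Q) ∧ (¬S ∨ S ∨ ¬Q) ∧ (¬S ∨ P ∨ ¬Q) ∧ (¬P ∨ S ∨ ¬Q) ∧ (¬P ∨ P ∨ ¬Q) ∧ (¬P ∨ ¬Q)   (distribute ∨ over ∧)
= (S ∨ P ∨ Q) ∧ (¬S ∨ P ∨ ¬Q) ∧ (¬P ∨ ¬Q)   (simplify)

(S ∨ P ∨ Q) ∧ (¬S ∨ P ∨ ¬Q) ∧ (¬P ∨ ¬Q)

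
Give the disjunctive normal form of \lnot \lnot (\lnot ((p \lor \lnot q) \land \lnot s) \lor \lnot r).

(\lnot p \land q) \lor s \lor \lnot r

\lnot \lnot (\lnot ((p \lor \lnot q) \land \lnot s) \lor \lnot r)
= \lnot ((p \lor \lnot q) \land \lnot s) \lor \lnot r   (double negation)
= \lnot (p \lor \lnot q) \lor \lnot \lnot s \lor \lnot r   (De Morgan)
= (\lnot p \land \lnot \lnot q) \lor \lnot \lnot s \lor \lnot r   (De Morgan)
= (\lnot p \land q) \lor \lnot \lnot s \lor \lnot r   (double negation)
= (\lnot p \land q) \lor s \lor \lnot r   (double negation)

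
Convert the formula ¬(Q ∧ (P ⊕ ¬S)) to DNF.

¬(Q ∧ (P ⊕ ¬S))
≡ ¬(Q ∧ ((P ∧ ¬¬S) ∨ (¬P ∧ ¬S)))   [expand ⊕]
≡ ¬Q ∨ ¬((P ∧ ¬¬S) ∨ (¬P ∧ ¬S))   [De Morgan]
≡ ¬Q ∨ (¬(P ∧ ¬¬S) ∧ ¬(¬P ∧ ¬S))   [De Morgan]
≡ ¬Q ∨ ((¬P ∨ ¬¬¬S) ∧ ¬(¬P ∧ ¬S))   [De Morgan]
≡ ¬Q ∨ ((¬P ∨ ¬S) ∧ ¬(¬P ∧ ¬S))   [double negation]
≡ ¬Q ∨ ((¬P ∨ ¬S) ∧ (¬¬P ∨ ¬¬S))   [De Morgan]
≡ ¬Q ∨ ((¬P ∨ ¬S) ∧ (P ∨ ¬¬S))   [double negation]
≡ ¬Q ∨ ((¬P ∨ ¬S) ∧ (P ∨ S))   [double negation]
≡ ¬Q ∨ (¬P ∧ P) ∨ (¬P ∧ S) ∨ (¬S ∧ P) ∨ (¬S ∧ S)   [distribute ∧ over ∨]
≡ ¬Q ∨ (¬P ∧ S) ∨ (¬S ∧ P)   [simplify]

¬Q ∨ (¬P ∧ S) ∨ (¬S ∧ P)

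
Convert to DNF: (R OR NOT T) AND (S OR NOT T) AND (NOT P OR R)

(R AND S) OR (R AND NOT T) OR (NOT T AND NOT P)

(R OR NOT T) AND (S OR NOT T) AND (NOT P OR R)
= (R AND S AND NOT P) OR (R AND S AND R) OR (R AND NOT T AND NOT P) OR (R AND NOT T AND R) OR (NOT T AND S AND NOT P) OR (NOT T AND S AND R) OR (NOT T AND NOT T AND NOT P) OR (NOT T AND NOT T AND R)   [distribute AND over OR]
= (R AND S) OR (R AND NOT T) OR (NOT T AND NOT P)   [simplify]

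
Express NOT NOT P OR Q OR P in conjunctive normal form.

NOT NOT P OR Q OR P
≡ P OR Q OR P   [double negation]
≡ P OR Q   [simplify]

P OR Q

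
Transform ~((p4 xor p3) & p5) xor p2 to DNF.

(~p4 & ~p3 & ~p2) | (p3 & p4 & ~p2) | (~p5 & ~p2) | (p4 & ~p3 & p5 & p2) | (~p4 & p3 & p5 & p2)

~((p4 xor p3) & p5) xor p2
≡ (~((p4 xor p3) & p5) & ~p2) | (~~((p4 xor p3) & p5) & p2)
≡ (~(((p4 & ~p3) | (~p4 & p3)) & p5) & ~p2) | (~~((p4 xor p3) & p5) & p2)
≡ (~(((p4 & ~p3) | (~p4 & p3)) & p5) & ~p2) | (~~(((p4 & ~p3) | (~p4 & p3)) & p5) & p2)
≡ ((~((p4 & ~p3) | (~p4 & p3)) | ~p5) & ~p2) | (~~(((p4 & ~p3) | (~p4 & p3)) & p5) & p2)
≡ (((~(p4 & ~p3) & ~(~p4 & p3)) | ~p5) & ~p2) | (~~(((p4 & ~p3) | (~p4 & p3)) & p5) & p2)
≡ ((((~p4 | ~~p3) & ~(~p4 & p3)) | ~p5) & ~p2) | (~~(((p4 & ~p3) | (~p4 & p3)) & p5) & p2)
≡ ((((~p4 | p3) & ~(~p4 & p3)) | ~p5) & ~p2) | (~~(((p4 & ~p3) | (~p4 & p3)) & p5) & p2)
≡ ((((~p4 | p3) & (~~p4 | ~p3)) | ~p5) & ~p2) | (~~(((p4 & ~p3) | (~p4 & p3)) & p5) & p2)
≡ ((((~p4 | p3) & (p4 | ~p3)) | ~p5) & ~p2) | (~~(((p4 & ~p3) | (~p4 & p3)) & p5) & p2)
≡ ((((~p4 | p3) & (p4 | ~p3)) | ~p5) & ~p2) | (((p4 & ~p3) | (~p4 & p3)) & p5 & p2)
≡ (~p4 & p4 & ~p2) | (~p4 & ~p3 & ~p2) | (p3 & p4 & ~p2) | (p3 & ~p3 & ~p2) | (~p5 & ~p2) | (p4 & ~p3 & p5 & p2) | (~p4 & p3 & p5 & p2)
≡ (~p4 & ~p3 & ~p2) | (p3 & p4 & ~p2) | (~p5 & ~p2) | (p4 & ~p3 & p5 & p2) | (~p4 & p3 & p5 & p2)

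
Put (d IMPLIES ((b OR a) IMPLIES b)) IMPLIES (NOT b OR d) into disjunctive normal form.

NOT b OR d

(d IMPLIES ((b OR a) IMPLIES b)) IMPLIES (NOT b OR d)
≡ NOT (d IMPLIES ((b OR a) IMPLIES b)) OR NOT b OR d   [eliminate IMPLIES]
≡ NOT (NOT d OR ((b OR a) IMPLIES b)) OR NOT b OR d   [eliminate IMPLIES]
≡ NOT (NOT d OR NOT (b OR a) OR b) OR NOT b OR d   [eliminate IMPLIES]
≡ (NOT NOT d AND NOT NOT (b OR a) AND NOT b) OR NOT b OR d   [De Morgan]
≡ (d AND NOT NOT (b OR a) AND NOT b) OR NOT b OR d   [double negation]
≡ (d AND (b OR a) AND NOT b) OR NOT b OR d   [double negation]
≡ (d AND b AND NOT b) OR (d AND a AND NOT b) OR NOT b OR d   [distribute AND over OR]
≡ NOT b OR d   [simplify]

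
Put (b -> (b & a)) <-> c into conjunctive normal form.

(b -> (b & a)) <-> c
⇔ ((b -> (b & a)) -> c) & (c -> (b -> (b & a)))   [eliminate <->]
⇔ (~(b -> (b & a)) | c) & (c -> (b -> (b & a)))   [eliminate ->]
⇔ (~(~b | (b & a)) | c) & (c -> (b -> (b & a)))   [eliminate ->]
⇔ (~(~b | (b & a)) | c) & (~c | (b -> (b & a)))   [eliminate ->]
⇔ (~(~b | (b & a)) | c) & (~c | ~b | (b & a))   [eliminate ->]
⇔ ((~~b & ~(b & a)) | c) & (~c | ~b | (b & a))   [De Morgan]
⇔ ((b & ~(b & a)) | c) & (~c | ~b | (b & a))   [double negation]
⇔ ((b & (~b | ~a)) | c) & (~c | ~b | (b & a))   [De Morgan]
⇔ (b | c) & (~b | ~a | c) & (~c | ~b | b) & (~c | ~b | a)   [distribute | over &]
⇔ (b | c) & (~b | ~a | c) & (~c | ~b | a)   [simplify]

(b | c) & (~b | ~a | c) & (~c | ~b | a)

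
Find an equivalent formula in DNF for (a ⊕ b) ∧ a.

(a ⊕ b) ∧ a
⇔ (a ∧ ¬b ∨ ¬a ∧ b) ∧ a   (expand ⊕)
⇔ a ∧ ¬b ∧ a ∨ ¬a ∧ b ∧ a   (distribute ∧ over ∨)
⇔ a ∧ ¬b   (simplify)

a ∧ ¬b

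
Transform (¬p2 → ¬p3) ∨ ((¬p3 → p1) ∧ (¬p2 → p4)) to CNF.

(¬p2 → ¬p3) ∨ ((¬p3 → p1) ∧ (¬p2 → p4))
≡ ¬¬p2 ∨ ¬p3 ∨ ((¬p3 → p1) ∧ (¬p2 → p4))   — eliminate →
≡ ¬¬p2 ∨ ¬p3 ∨ ((¬¬p3 ∨ p1) ∧ (¬p2 → p4))   — eliminate →
≡ ¬¬p2 ∨ ¬p3 ∨ ((¬¬p3 ∨ p1) ∧ (¬¬p2 ∨ p4))   — eliminate →
≡ p2 ∨ ¬p3 ∨ ((¬¬p3 ∨ p1) ∧ (¬¬p2 ∨ p4))   — double negation
≡ p2 ∨ ¬p3 ∨ ((p3 ∨ p1) ∧ (¬¬p2 ∨ p4))   — double negation
≡ p2 ∨ ¬p3 ∨ ((p3 ∨ p1) ∧ (p2 ∨ p4))   — double negation
≡ (p2 ∨ ¬p3 ∨ p3 ∨ p1) ∧ (p2 ∨ ¬p3 ∨ p2 ∨ p4)   — distribute ∨ over ∧
≡ p2 ∨ ¬p3 ∨ p4   — simplify

p2 ∨ ¬p3 ∨ p4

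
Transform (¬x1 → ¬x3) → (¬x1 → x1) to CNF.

(¬x1 → ¬x3) → (¬x1 → x1)
≡ ¬(¬x1 → ¬x3) ∨ (¬x1 → x1)   — eliminate →
≡ ¬(¬¬x1 ∨ ¬x3) ∨ (¬x1 → x1)   — eliminate →
≡ ¬(¬¬x1 ∨ ¬x3) ∨ ¬¬x1 ∨ x1   — eliminate →
≡ (¬¬¬x1 ∧ ¬¬x3) ∨ ¬¬x1 ∨ x1   — De Morgan
≡ (¬x1 ∧ ¬¬x3) ∨ ¬¬x1 ∨ x1   — double negation
≡ (¬x1 ∧ x3) ∨ ¬¬x1 ∨ x1   — double negation
≡ (¬x1 ∧ x3) ∨ x1 ∨ x1   — double negation
≡ (¬x1 ∨ x1 ∨ x1) ∧ (x3 ∨ x1 ∨ x1)   — distribute ∨ over ∧
≡ x3 ∨ x1   — simplify

x3 ∨ x1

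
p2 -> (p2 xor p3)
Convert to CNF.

p2 -> (p2 xor p3)
≡ ~p2 | (p2 xor p3)   [eliminate ->]
≡ ~p2 | ((p2 | p3) & ~(p2 & p3))   [expand xor]
≡ ~p2 | ((p2 | p3) & (~p2 | ~p3))   [De Morgan]
≡ (~p2 | p2 | p3) & (~p2 | ~p2 | ~p3)   [distribute | over &]
≡ ~p2 | ~p3   [simplify]

~p2 | ~p3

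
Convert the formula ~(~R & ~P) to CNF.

~(~R & ~P)
= ~~R | ~~P   [De Morgan]
= R | ~~P   [double negation]
= R | P   [double negation]

R | P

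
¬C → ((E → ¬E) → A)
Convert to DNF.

¬C → ((E → ¬E) → A)
⇔ ¬¬C ∨ ((E → ¬E) → A)   [eliminate →]
⇔ ¬¬C ∨ ¬(E → ¬E) ∨ A   [eliminate →]
⇔ ¬¬C ∨ ¬(¬E ∨ ¬E) ∨ A   [eliminate →]
⇔ C ∨ ¬(¬E ∨ ¬E) ∨ A   [double negation]
⇔ C ∨ (¬¬E ∧ ¬¬E) ∨ A   [De Morgan]
⇔ C ∨ (E ∧ ¬¬E) ∨ A   [double negation]
⇔ C ∨ (E ∧ E) ∨ A   [double negation]
⇔ C ∨ E ∨ A   [simplify]

C ∨ E ∨ A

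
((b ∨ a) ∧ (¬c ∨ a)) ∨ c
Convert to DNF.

(b ∧ ¬c) ∨ a ∨ c

((b ∨ a) ∧ (¬c ∨ a)) ∨ c
⇔ (b ∧ ¬c) ∨ (b ∧ a) ∨ (a ∧ ¬c) ∨ (a ∧ a) ∨ c   (distribute ∧ over ∨)
⇔ (b ∧ ¬c) ∨ a ∨ c   (simplify)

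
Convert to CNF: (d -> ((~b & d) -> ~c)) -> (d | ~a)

d | ~a

(d -> ((~b & d) -> ~c)) -> (d | ~a)
⇔ ~(d -> ((~b & d) -> ~c)) | d | ~a   [eliminate ->]
⇔ ~(~d | ((~b & d) -> ~c)) | d | ~a   [eliminate ->]
⇔ ~(~d | ~(~b & d) | ~c) | d | ~a   [eliminate ->]
⇔ (~~d & ~~(~b & d) & ~~c) | d | ~a   [De Morgan]
⇔ (d & ~~(~b & d) & ~~c) | d | ~a   [double negation]
⇔ (d & ~b & d & ~~c) | d | ~a   [double negation]
⇔ (d & ~b & d & c) | d | ~a   [double negation]
⇔ (d | d | ~a) & (~b | d | ~a) & (d | d | ~a) & (c | d | ~a)   [distribute | over &]
⇔ d | ~a   [simplify]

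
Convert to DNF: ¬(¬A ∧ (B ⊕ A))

A ∨ (¬B ∧ ¬A)

¬(¬A ∧ (B ⊕ A))
⇔ ¬(¬A ∧ ((B ∧ ¬A) ∨ (¬B ∧ A)))   [expand ⊕]
⇔ ¬¬A ∨ ¬((B ∧ ¬A) ∨ (¬B ∧ A))   [De Morgan]
⇔ A ∨ ¬((B ∧ ¬A) ∨ (¬B ∧ A))   [double negation]
⇔ A ∨ (¬(B ∧ ¬A) ∧ ¬(¬B ∧ A))   [De Morgan]
⇔ A ∨ ((¬B ∨ ¬¬A) ∧ ¬(¬B ∧ A))   [De Morgan]
⇔ A ∨ ((¬B ∨ A) ∧ ¬(¬B ∧ A))   [double negation]
⇔ A ∨ ((¬B ∨ A) ∧ (¬¬B ∨ ¬A))   [De Morgan]
⇔ A ∨ ((¬B ∨ A) ∧ (B ∨ ¬A))   [double negation]
⇔ A ∨ (¬B ∧ B) ∨ (¬B ∧ ¬A) ∨ (A ∧ B) ∨ (A ∧ ¬A)   [distribute ∧ over ∨]
⇔ A ∨ (¬B ∧ ¬A)   [simplify]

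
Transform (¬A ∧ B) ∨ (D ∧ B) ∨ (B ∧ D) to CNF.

(¬A ∨ D) ∧ B

(¬A ∧ B) ∨ (D ∧ B) ∨ (B ∧ D)
≡ (¬A ∨ D ∨ B) ∧ (¬A ∨ D ∨ D) ∧ (¬A ∨ B ∨ B) ∧ (¬A ∨ B ∨ D) ∧ (B ∨ D ∨ B) ∧ (B ∨ D ∨ D) ∧ (B ∨ B ∨ B) ∧ (B ∨ B ∨ D)   [distribute ∨ over ∧]
≡ (¬A ∨ D) ∧ B   [simplify]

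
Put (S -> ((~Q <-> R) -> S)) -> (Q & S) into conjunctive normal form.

S & (Q | R) & (~S | Q)

(S -> ((~Q <-> R) -> S)) -> (Q & S)
= ~(S -> ((~Q <-> R) -> S)) | (Q & S)   [eliminate ->]
= ~(~S | ((~Q <-> R) -> S)) | (Q & S)   [eliminate ->]
= ~(~S | ~(~Q <-> R) | S) | (Q & S)   [eliminate ->]
= ~(~S | ~((~Q -> R) & (R -> ~Q)) | S) | (Q & S)   [eliminate <->]
= ~(~S | ~((~~Q | R) & (R -> ~Q)) | S) | (Q & S)   [eliminate ->]
= ~(~S | ~((~~Q | R) & (~R | ~Q)) | S) | (Q & S)   [eliminate ->]
= (~~S & ~~((~~Q | R) & (~R | ~Q)) & ~S) | (Q & S)   [De Morgan]
= (S & ~~((~~Q | R) & (~R | ~Q)) & ~S) | (Q & S)   [double negation]
= (S & (~~Q | R) & (~R | ~Q) & ~S) | (Q & S)   [double negation]
= (S & (Q | R) & (~R | ~Q) & ~S) | (Q & S)   [double negation]
= (S | Q) & (S | S) & (Q | R | Q) & (Q | R | S) & (~R | ~Q | Q) & (~R | ~Q | S) & (~S | Q) & (~S | S)   [distribute | over &]
= S & (Q | R) & (~S | Q)   [simplify]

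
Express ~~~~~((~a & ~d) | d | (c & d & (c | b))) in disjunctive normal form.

~~~~~((~a & ~d) | d | (c & d & (c | b)))
≡ ~~~((~a & ~d) | d | (c & d & (c | b)))   (double negation)
≡ ~((~a & ~d) | d | (c & d & (c | b)))   (double negation)
≡ ~(~a & ~d) & ~d & ~(c & d & (c | b))   (De Morgan)
≡ (~~a | ~~d) & ~d & ~(c & d & (c | b))   (De Morgan)
≡ (a | ~~d) & ~d & ~(c & d & (c | b))   (double negation)
≡ (a | d) & ~d & ~(c & d & (c | b))   (double negation)
≡ (a | d) & ~d & (~c | ~d | ~(c | b))   (De Morgan)
≡ (a | d) & ~d & (~c | ~d | (~c & ~b))   (De Morgan)
≡ (a & ~d & ~c) | (a & ~d & ~d) | (a & ~d & ~c & ~b) | (d & ~d & ~c) | (d & ~d & ~d) | (d & ~d & ~c & ~b)   (distribute & over |)
≡ a & ~d   (simplify)

a & ~d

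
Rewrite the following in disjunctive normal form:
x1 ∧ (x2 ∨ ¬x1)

x1 ∧ x2

x1 ∧ (x2 ∨ ¬x1)
= x1 ∧ x2 ∨ x1 ∧ ¬x1   [distribute ∧ over ∨]
= x1 ∧ x2   [simplify]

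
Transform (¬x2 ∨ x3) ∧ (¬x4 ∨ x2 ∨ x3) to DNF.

(¬x2 ∧ ¬x4) ∨ x3

(¬x2 ∨ x3) ∧ (¬x4 ∨ x2 ∨ x3)
= (¬x2 ∧ ¬x4) ∨ (¬x2 ∧ x2) ∨ (¬x2 ∧ x3) ∨ (x3 ∧ ¬x4) ∨ (x3 ∧ x2) ∨ (x3 ∧ x3)   — distribute ∧ over ∨
= (¬x2 ∧ ¬x4) ∨ x3   — simplify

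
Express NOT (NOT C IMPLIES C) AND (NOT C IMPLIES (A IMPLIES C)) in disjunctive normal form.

NOT C AND NOT A

NOT (NOT C IMPLIES C) AND (NOT C IMPLIES (A IMPLIES C))
= NOT (NOT NOT C OR C) AND (NOT C IMPLIES (A IMPLIES C))   — eliminate IMPLIES
= NOT (NOT NOT C OR C) AND (NOT NOT C OR (A IMPLIES C))   — eliminate IMPLIES
= NOT (NOT NOT C OR C) AND (NOT NOT C OR NOT A OR C)   — eliminate IMPLIES
= NOT NOT NOT C AND NOT C AND (NOT NOT C OR NOT A OR C)   — De Morgan
= NOT C AND NOT C AND (NOT NOT C OR NOT A OR C)   — double negation
= NOT C AND NOT C AND (C OR NOT A OR C)   — double negation
= (NOT C AND NOT C AND C) OR (NOT C AND NOT C AND NOT A) OR (NOT C AND NOT C AND C)   — distribute AND over OR
= NOT C AND NOT A   — simplify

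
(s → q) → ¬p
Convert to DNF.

s ∧ ¬q ∨ ¬p

(s → q) → ¬p
≡ ¬(s → q) ∨ ¬p   — eliminate →
≡ ¬(¬s ∨ q) ∨ ¬p   — eliminate →
≡ ¬¬s ∧ ¬q ∨ ¬p   — De Morgan
≡ s ∧ ¬q ∨ ¬p   — double negation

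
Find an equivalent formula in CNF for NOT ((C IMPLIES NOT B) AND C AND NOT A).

NOT ((C IMPLIES NOT B) AND C AND NOT A)
≡ NOT ((NOT C OR NOT B) AND C AND NOT A)
≡ NOT (NOT C OR NOT B) OR NOT C OR NOT NOT A
≡ (NOT NOT C AND NOT NOT B) OR NOT C OR NOT NOT A
≡ (C AND NOT NOT B) OR NOT C OR NOT NOT A
≡ (C AND B) OR NOT C OR NOT NOT A
≡ (C AND B) OR NOT C OR A
≡ (C OR NOT C OR A) AND (B OR NOT C OR A)
≡ B OR NOT C OR A

B OR NOT C OR A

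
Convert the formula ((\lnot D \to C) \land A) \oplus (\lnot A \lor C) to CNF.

(D \lor C \lor \lnot A) \land (\lnot C \lor \lnot A)

((\lnot D \to C) \land A) \oplus (\lnot A \lor C)
≡ (((\lnot D \to C) \land A) \lor \lnot A \lor C) \land \lnot ((\lnot D \to C) \land A \land (\lnot A \lor C))   [expand \oplus]
≡ (((\lnot \lnot D \lor C) \land A) \lor \lnot A \lor C) \land \lnot ((\lnot D \to C) \land A \land (\lnot A \lor C))   [eliminate \to]
≡ (((\lnot \lnot D \lor C) \land A) \lor \lnot A \lor C) \land \lnot ((\lnot \lnot D \lor C) \land A \land (\lnot A \lor C))   [eliminate \to]
≡ (((D \lor C) \land A) \lor \lnot A \lor C) \land \lnot ((\lnot \lnot D \lor C) \land A \land (\lnot A \lor C))   [double negation]
≡ (((D \lor C) \land A) \lor \lnot A \lor C) \land (\lnot (\lnot \lnot D \lor C) \lor \lnot A \lor \lnot (\lnot A \lor C))   [De Morgan]
≡ (((D \lor C) \land A) \lor \lnot A \lor C) \land ((\lnot \lnot \lnot D \land \lnot C) \lor \lnot A \lor \lnot (\lnot A \lor C))   [De Morgan]
≡ (((D \lor C) \land A) \lor \lnot A \lor C) \land ((\lnot D \land \lnot C) \lor \lnot A \lor \lnot (\lnot A \lor C))   [double negation]
≡ (((D \lor C) \land A) \lor \lnot A \lor C) \land ((\lnot D \land \lnot C) \lor \lnot A \lor (\lnot \lnot A \land \lnot C))   [De Morgan]
≡ (((D \lor C) \land A) \lor \lnot A \lor C) \land ((\lnot D \land \lnot C) \lor \lnot A \lor (A \land \lnot C))   [double negation]
≡ (D \lor C \lor \lnot A \lor C) \land (A \lor \lnot A \lor C) \land (\lnot D \lor \lnot A \lor A) \land (\lnot D \lor \lnot A \lor \lnot C) \land (\lnot C \lor \lnot A \lor A) \land (\lnot C \lor \lnot A \lor \lnot C)   [distribute \lor over \land]
≡ (D \lor C \lor \lnot A) \land (\lnot C \lor \lnot A)   [simplify]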